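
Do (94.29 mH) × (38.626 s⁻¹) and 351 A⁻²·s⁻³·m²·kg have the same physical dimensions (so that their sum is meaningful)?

Yes

Reduce each to base SI dimensions:
  (94.29 mH) × (38.626 s⁻¹):  [kg·m²·s⁻²·A⁻²] · [s⁻¹] = kg·m²·s⁻³·A⁻²
  351 A⁻²·s⁻³·m²·kg:  kg·m²·s⁻³·A⁻²
Both are kg·m²·s⁻³·A⁻², so they have the same dimensions and can be added.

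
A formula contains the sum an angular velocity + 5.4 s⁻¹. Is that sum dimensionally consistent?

Yes

Expand each in SI base units:
  an angular velocity:  [angular velocity] = s⁻¹
  5.4 s⁻¹:  s⁻¹
Both are s⁻¹, so they have the same dimensions and can be added.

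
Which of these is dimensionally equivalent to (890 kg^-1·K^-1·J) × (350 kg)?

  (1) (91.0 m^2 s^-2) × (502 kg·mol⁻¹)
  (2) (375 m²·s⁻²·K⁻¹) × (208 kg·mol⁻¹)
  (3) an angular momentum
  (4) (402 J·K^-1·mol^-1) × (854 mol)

(4)

Reference: [m²·s⁻²·K⁻¹] · [kg] = kg·m²·s⁻²·K⁻¹.
Each option:
  (1) [m²·s⁻²] · [kg·mol⁻¹] = kg·m²·s⁻²·mol⁻¹
  (2) [m²·s⁻²·K⁻¹] · [kg·mol⁻¹] = kg·m²·s⁻²·K⁻¹·mol⁻¹
  (3) [angular momentum] = kg·m²·s⁻¹
  (4) [kg·m²·s⁻²·K⁻¹·mol⁻¹] · [mol] = kg·m²·s⁻²·K⁻¹  ← same
Only (4) matches kg·m²·s⁻²·K⁻¹.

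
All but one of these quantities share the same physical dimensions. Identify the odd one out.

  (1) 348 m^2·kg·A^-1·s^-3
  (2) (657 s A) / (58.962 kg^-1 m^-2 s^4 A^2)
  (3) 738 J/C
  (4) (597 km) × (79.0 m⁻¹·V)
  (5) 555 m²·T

Reduce each to base SI dimensions:
  (1) kg·m²·s⁻³·A⁻¹
  (2) [s·A] / [kg⁻¹·m⁻²·s⁴·A²] = kg·m²·s⁻³·A⁻¹
  (3) J·C⁻¹ = N·m·(s·A)⁻¹ = kg·m²·s⁻³·A⁻¹
  (4) [m] · [kg·m·s⁻³·A⁻¹] = kg·m²·s⁻³·A⁻¹
  (5) T·m² = Wb·m⁻²·m² = kg·m²·s⁻²·A⁻¹
All reduce to kg·m²·s⁻³·A⁻¹ except (5), which is kg·m²·s⁻²·A⁻¹.

(5)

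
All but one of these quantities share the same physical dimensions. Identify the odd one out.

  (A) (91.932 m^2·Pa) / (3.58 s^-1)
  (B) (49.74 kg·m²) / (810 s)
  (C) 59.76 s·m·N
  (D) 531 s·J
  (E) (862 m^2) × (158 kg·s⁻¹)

(A)

Work out the base dimensions of each:
  (A) [kg·m·s⁻²] / [s⁻¹] = kg·m·s⁻¹
  (B) [kg·m²] / [s] = kg·m²·s⁻¹
  (C) N·m·s = kg·m·s⁻²·m·s = kg·m²·s⁻¹
  (D) J·s = N·m·s = kg·m²·s⁻¹
  (E) [m²] · [kg·s⁻¹] = kg·m²·s⁻¹
All reduce to kg·m²·s⁻¹ except (A), which is kg·m·s⁻¹.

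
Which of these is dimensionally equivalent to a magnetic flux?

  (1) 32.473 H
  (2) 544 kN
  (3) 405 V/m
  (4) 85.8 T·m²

Reference: [magnetic flux] = kg·m²·s⁻²·A⁻¹.
Each option:
  (1) H = V·s·A⁻¹ = kg·m²·s⁻²·A⁻²
  (2) N = kg·m·s⁻²
  (3) V·m⁻¹ = J·C⁻¹·m⁻¹ = kg·m·s⁻³·A⁻¹
  (4) T·m² = Wb·m⁻²·m² = kg·m²·s⁻²·A⁻¹  ← same
Only (4) matches kg·m²·s⁻²·A⁻¹.

(4)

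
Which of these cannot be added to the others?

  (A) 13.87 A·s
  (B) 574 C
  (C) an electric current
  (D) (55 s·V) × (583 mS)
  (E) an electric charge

In SI base units:
  (A) A·s = s·A
  (B) C = s·A
  (C) [electric current] = A
  (D) [kg·m²·s⁻²·A⁻¹] · [kg⁻¹·m⁻²·s³·A²] = s·A
  (E) [electric charge] = s·A
All reduce to s·A except (C), which is A.

(C)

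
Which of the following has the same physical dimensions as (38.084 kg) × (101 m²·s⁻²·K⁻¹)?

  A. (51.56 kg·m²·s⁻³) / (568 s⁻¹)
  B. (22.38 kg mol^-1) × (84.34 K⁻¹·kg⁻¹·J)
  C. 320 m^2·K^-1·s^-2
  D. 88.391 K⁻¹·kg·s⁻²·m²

D.

Reference: [kg] · [m²·s⁻²·K⁻¹] = kg·m²·s⁻²·K⁻¹.
Each option:
  A. [kg·m²·s⁻³] / [s⁻¹] = kg·m²·s⁻²
  B. [kg·mol⁻¹] · [m²·s⁻²·K⁻¹] = kg·m²·s⁻²·K⁻¹·mol⁻¹
  C. m²·s⁻²·K⁻¹
  D. kg·m²·s⁻²·K⁻¹  ← same
Only D. matches kg·m²·s⁻²·K⁻¹.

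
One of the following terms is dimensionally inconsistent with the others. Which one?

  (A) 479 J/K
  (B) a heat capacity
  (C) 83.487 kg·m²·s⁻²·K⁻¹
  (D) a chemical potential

In SI base units:
  (A) J·K⁻¹ = N·m·K⁻¹ = kg·m²·s⁻²·K⁻¹
  (B) [heat capacity] = kg·m²·s⁻²·K⁻¹
  (C) kg·m²·s⁻²·K⁻¹
  (D) [chemical potential] = kg·m²·s⁻²·mol⁻¹
All reduce to kg·m²·s⁻²·K⁻¹ except (D), which is kg·m²·s⁻²·mol⁻¹.

(D)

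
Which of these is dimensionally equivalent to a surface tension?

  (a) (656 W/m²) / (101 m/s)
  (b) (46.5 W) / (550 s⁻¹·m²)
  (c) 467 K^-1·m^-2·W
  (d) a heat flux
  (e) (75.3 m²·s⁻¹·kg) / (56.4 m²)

(b)

Reference: [surface tension] = kg·s⁻².
Each option:
  (a) [kg·s⁻³] / [m·s⁻¹] = kg·m⁻¹·s⁻²
  (b) [kg·m²·s⁻³] / [m²·s⁻¹] = kg·s⁻²  ← same
  (c) W·m⁻²·K⁻¹ = J·s⁻¹·m⁻²·K⁻¹ = kg·s⁻³·K⁻¹
  (d) [heat flux] = kg·s⁻³
  (e) [kg·m²·s⁻¹] / [m²] = kg·s⁻¹
Only (b) matches kg·s⁻².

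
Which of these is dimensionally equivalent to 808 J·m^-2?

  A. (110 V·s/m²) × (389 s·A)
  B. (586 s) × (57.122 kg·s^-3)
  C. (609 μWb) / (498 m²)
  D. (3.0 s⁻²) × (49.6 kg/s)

Reference: J·m⁻² = N·m·m⁻² = kg·s⁻².
Each option:
  A. [kg·s⁻²·A⁻¹] · [s·A] = kg·s⁻¹
  B. [s] · [kg·s⁻³] = kg·s⁻²  ← same
  C. [kg·m²·s⁻²·A⁻¹] / [m²] = kg·s⁻²·A⁻¹
  D. [s⁻²] · [kg·s⁻¹] = kg·s⁻³
Only B. matches kg·s⁻².

B.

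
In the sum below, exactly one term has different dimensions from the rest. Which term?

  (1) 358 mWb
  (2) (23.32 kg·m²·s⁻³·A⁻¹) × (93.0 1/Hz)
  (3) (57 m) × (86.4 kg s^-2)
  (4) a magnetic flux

Dimensions:
  (1) Wb = V·s = kg·m²·s⁻²·A⁻¹
  (2) [kg·m²·s⁻³·A⁻¹] · [s] = kg·m²·s⁻²·A⁻¹
  (3) [m] · [kg·s⁻²] = kg·m·s⁻²
  (4) [magnetic flux] = kg·m²·s⁻²·A⁻¹
All reduce to kg·m²·s⁻²·A⁻¹ except (3), which is kg·m·s⁻².

(3)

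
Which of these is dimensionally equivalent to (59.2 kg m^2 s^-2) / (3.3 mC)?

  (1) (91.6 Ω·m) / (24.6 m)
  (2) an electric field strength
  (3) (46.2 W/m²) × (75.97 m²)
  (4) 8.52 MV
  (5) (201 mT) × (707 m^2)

(4)

Reference: [kg·m²·s⁻²] / [s·A] = kg·m²·s⁻³·A⁻¹.
Each option:
  (1) [kg·m³·s⁻³·A⁻²] / [m] = kg·m²·s⁻³·A⁻²
  (2) [electric field strength] = kg·m·s⁻³·A⁻¹
  (3) [kg·s⁻³] · [m²] = kg·m²·s⁻³
  (4) V = J·C⁻¹ = kg·m²·s⁻³·A⁻¹  ← same
  (5) [kg·s⁻²·A⁻¹] · [m²] = kg·m²·s⁻²·A⁻¹
Only (4) matches kg·m²·s⁻³·A⁻¹.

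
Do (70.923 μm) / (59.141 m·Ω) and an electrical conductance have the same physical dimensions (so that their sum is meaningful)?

Yes

In SI base units:
  (70.923 μm) / (59.141 m·Ω):  [m] / [kg·m³·s⁻³·A⁻²] = kg⁻¹·m⁻²·s³·A²
  an electrical conductance:  [electrical conductance] = kg⁻¹·m⁻²·s³·A²
Both are kg⁻¹·m⁻²·s³·A², so they have the same dimensions and can be added.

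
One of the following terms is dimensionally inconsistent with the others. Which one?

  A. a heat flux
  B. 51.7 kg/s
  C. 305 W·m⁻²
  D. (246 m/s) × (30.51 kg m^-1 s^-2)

Reduce each to base SI dimensions:
  A. [heat flux] = kg·s⁻³
  B. kg·s⁻¹
  C. W·m⁻² = J·s⁻¹·m⁻² = kg·s⁻³
  D. [m·s⁻¹] · [kg·m⁻¹·s⁻²] = kg·s⁻³
All reduce to kg·s⁻³ except B., which is kg·s⁻¹.

B.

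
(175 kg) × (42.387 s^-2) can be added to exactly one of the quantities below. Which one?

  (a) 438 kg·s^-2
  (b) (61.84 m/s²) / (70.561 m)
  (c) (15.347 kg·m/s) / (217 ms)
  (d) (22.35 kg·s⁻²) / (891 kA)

Reference: [kg] · [s⁻²] = kg·s⁻².
Each option:
  (a) kg·s⁻²  ← same
  (b) [m·s⁻²] / [m] = s⁻²
  (c) [kg·m·s⁻¹] / [s] = kg·m·s⁻²
  (d) [kg·s⁻²] / [A] = kg·s⁻²·A⁻¹
Only (a) matches kg·s⁻².

(a)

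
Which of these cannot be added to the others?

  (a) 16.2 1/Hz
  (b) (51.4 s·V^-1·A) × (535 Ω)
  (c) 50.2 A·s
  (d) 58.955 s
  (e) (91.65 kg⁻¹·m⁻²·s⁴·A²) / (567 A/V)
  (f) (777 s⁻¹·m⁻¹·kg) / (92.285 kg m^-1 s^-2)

(c)

Dimensions:
  (a) Hz⁻¹ = (s⁻¹)⁻¹ = s
  (b) [kg⁻¹·m⁻²·s⁴·A²] · [kg·m²·s⁻³·A⁻²] = s
  (c) A·s = s·A
  (d) s
  (e) [kg⁻¹·m⁻²·s⁴·A²] / [kg⁻¹·m⁻²·s³·A²] = s
  (f) [kg·m⁻¹·s⁻¹] / [kg·m⁻¹·s⁻²] = s
All reduce to s except (c), which is s·A.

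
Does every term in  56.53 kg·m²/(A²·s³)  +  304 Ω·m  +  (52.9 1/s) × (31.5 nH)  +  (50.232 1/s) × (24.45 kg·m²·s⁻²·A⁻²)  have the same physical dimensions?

Reduce each to base SI dimensions:
  56.53 kg·m²/(A²·s³):  kg·m²·s⁻³·A⁻²
  304 Ω·m:  Ω·m = V·A⁻¹·m = kg·m³·s⁻³·A⁻²
  (52.9 1/s) × (31.5 nH):  [s⁻¹] · [kg·m²·s⁻²·A⁻²] = kg·m²·s⁻³·A⁻²
  (50.232 1/s) × (24.45 kg·m²·s⁻²·A⁻²):  [s⁻¹] · [kg·m²·s⁻²·A⁻²] = kg·m²·s⁻³·A⁻²
The terms do not share a single dimension (kg·m²·s⁻³·A⁻² vs kg·m³·s⁻³·A⁻²).

No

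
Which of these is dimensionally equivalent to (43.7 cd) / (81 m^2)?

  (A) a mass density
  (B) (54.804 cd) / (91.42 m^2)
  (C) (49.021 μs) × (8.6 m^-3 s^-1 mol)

Reference: [cd] / [m²] = m⁻²·cd.
Each option:
  (A) [mass density] = kg·m⁻³
  (B) [cd] / [m²] = m⁻²·cd  ← same
  (C) [s] · [m⁻³·s⁻¹·mol] = m⁻³·mol
Only (B) matches m⁻²·cd.

(B)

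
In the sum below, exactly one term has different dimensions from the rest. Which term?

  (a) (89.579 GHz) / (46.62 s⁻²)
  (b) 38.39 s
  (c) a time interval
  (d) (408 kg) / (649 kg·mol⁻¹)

Work out the base dimensions of each:
  (a) [s⁻¹] / [s⁻²] = s
  (b) s
  (c) [time interval] = s
  (d) [kg] / [kg·mol⁻¹] = mol
All reduce to s except (d), which is mol.

(d)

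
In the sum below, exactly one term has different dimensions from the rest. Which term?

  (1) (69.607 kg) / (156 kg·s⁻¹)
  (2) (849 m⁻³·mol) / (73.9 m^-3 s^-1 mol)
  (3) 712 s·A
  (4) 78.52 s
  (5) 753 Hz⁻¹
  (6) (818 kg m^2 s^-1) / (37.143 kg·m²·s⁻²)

In SI base units:
  (1) [kg] / [kg·s⁻¹] = s
  (2) [m⁻³·mol] / [m⁻³·s⁻¹·mol] = s
  (3) A·s = s·A
  (4) s
  (5) Hz⁻¹ = (s⁻¹)⁻¹ = s
  (6) [kg·m²·s⁻¹] / [kg·m²·s⁻²] = s
All reduce to s except (3), which is s·A.

(3)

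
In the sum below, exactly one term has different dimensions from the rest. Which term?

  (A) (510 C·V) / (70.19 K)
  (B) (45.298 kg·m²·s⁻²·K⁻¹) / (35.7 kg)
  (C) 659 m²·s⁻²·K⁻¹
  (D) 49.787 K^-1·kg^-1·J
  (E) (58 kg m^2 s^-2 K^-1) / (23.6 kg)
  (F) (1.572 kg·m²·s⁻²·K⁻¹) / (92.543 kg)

Work out the base dimensions of each:
  (A) [kg·m²·s⁻²] / [K] = kg·m²·s⁻²·K⁻¹
  (B) [kg·m²·s⁻²·K⁻¹] / [kg] = m²·s⁻²·K⁻¹
  (C) m²·s⁻²·K⁻¹
  (D) J·kg⁻¹·K⁻¹ = N·m·kg⁻¹·K⁻¹ = m²·s⁻²·K⁻¹
  (E) [kg·m²·s⁻²·K⁻¹] / [kg] = m²·s⁻²·K⁻¹
  (F) [kg·m²·s⁻²·K⁻¹] / [kg] = m²·s⁻²·K⁻¹
All reduce to m²·s⁻²·K⁻¹ except (A), which is kg·m²·s⁻²·K⁻¹.

(A)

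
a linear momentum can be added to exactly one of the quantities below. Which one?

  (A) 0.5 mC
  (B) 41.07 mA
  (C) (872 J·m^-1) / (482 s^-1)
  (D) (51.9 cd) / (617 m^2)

Reference: [linear momentum] = kg·m·s⁻¹.
Each option:
  (A) C = s·A
  (B) A
  (C) [kg·m·s⁻²] / [s⁻¹] = kg·m·s⁻¹  ← same
  (D) [cd] / [m²] = m⁻²·cd
Only (C) matches kg·m·s⁻¹.

(C)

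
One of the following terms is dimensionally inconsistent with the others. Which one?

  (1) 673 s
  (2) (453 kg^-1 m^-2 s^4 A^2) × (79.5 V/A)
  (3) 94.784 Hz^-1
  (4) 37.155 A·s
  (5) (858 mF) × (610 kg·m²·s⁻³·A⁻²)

(4)

In SI base units:
  (1) s
  (2) [kg⁻¹·m⁻²·s⁴·A²] · [kg·m²·s⁻³·A⁻²] = s
  (3) Hz⁻¹ = (s⁻¹)⁻¹ = s
  (4) A·s = s·A
  (5) [kg⁻¹·m⁻²·s⁴·A²] · [kg·m²·s⁻³·A⁻²] = s
All reduce to s except (4), which is s·A.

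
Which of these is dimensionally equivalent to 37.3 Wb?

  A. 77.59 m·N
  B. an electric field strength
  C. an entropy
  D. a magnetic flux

D.

Reference: Wb = V·s = kg·m²·s⁻²·A⁻¹.
Each option:
  A. N·m = kg·m·s⁻²·m = kg·m²·s⁻²
  B. [electric field strength] = kg·m·s⁻³·A⁻¹
  C. [entropy] = kg·m²·s⁻²·K⁻¹
  D. [magnetic flux] = kg·m²·s⁻²·A⁻¹  ← same
Only D. matches kg·m²·s⁻²·A⁻¹.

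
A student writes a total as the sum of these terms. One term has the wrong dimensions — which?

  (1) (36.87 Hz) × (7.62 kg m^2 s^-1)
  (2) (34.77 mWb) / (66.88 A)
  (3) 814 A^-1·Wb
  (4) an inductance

(1)

Work out the base dimensions of each:
  (1) [s⁻¹] · [kg·m²·s⁻¹] = kg·m²·s⁻²
  (2) [kg·m²·s⁻²·A⁻¹] / [A] = kg·m²·s⁻²·A⁻²
  (3) Wb·A⁻¹ = V·s·A⁻¹ = kg·m²·s⁻²·A⁻²
  (4) [inductance] = kg·m²·s⁻²·A⁻²
All reduce to kg·m²·s⁻²·A⁻² except (1), which is kg·m²·s⁻².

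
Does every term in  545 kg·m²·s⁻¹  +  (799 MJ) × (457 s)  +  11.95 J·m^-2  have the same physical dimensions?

In SI base units:
  545 kg·m²·s⁻¹:  kg·m²·s⁻¹
  (799 MJ) × (457 s):  [kg·m²·s⁻²] · [s] = kg·m²·s⁻¹
  11.95 J·m^-2:  J·m⁻² = N·m·m⁻² = kg·s⁻²
The terms do not share a single dimension (kg·m²·s⁻¹ vs kg·s⁻²).

No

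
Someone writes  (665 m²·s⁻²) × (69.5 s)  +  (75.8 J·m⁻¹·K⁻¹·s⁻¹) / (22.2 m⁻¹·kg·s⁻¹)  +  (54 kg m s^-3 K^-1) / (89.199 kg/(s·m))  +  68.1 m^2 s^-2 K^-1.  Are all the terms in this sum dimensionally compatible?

Reduce each to base SI dimensions:
  (665 m²·s⁻²) × (69.5 s):  [m²·s⁻²] · [s] = m²·s⁻¹
  (75.8 J·m⁻¹·K⁻¹·s⁻¹) / (22.2 m⁻¹·kg·s⁻¹):  [kg·m·s⁻³·K⁻¹] / [kg·m⁻¹·s⁻¹] = m²·s⁻²·K⁻¹
  (54 kg m s^-3 K^-1) / (89.199 kg/(s·m)):  [kg·m·s⁻³·K⁻¹] / [kg·m⁻¹·s⁻¹] = m²·s⁻²·K⁻¹
  68.1 m^2 s^-2 K^-1:  m²·s⁻²·K⁻¹
The terms do not share a single dimension (m²·s⁻²·K⁻¹ vs m²·s⁻¹).

No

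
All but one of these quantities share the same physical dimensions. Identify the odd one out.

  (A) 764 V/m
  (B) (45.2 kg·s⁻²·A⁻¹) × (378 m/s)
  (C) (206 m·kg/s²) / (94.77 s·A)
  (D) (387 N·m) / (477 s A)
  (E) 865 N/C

In SI base units:
  (A) V·m⁻¹ = J·C⁻¹·m⁻¹ = kg·m·s⁻³·A⁻¹
  (B) [kg·s⁻²·A⁻¹] · [m·s⁻¹] = kg·m·s⁻³·A⁻¹
  (C) [kg·m·s⁻²] / [s·A] = kg·m·s⁻³·A⁻¹
  (D) [kg·m²·s⁻²] / [s·A] = kg·m²·s⁻³·A⁻¹
  (E) N·C⁻¹ = kg·m·s⁻²·(s·A)⁻¹ = kg·m·s⁻³·A⁻¹
All reduce to kg·m·s⁻³·A⁻¹ except (D), which is kg·m²·s⁻³·A⁻¹.

(D)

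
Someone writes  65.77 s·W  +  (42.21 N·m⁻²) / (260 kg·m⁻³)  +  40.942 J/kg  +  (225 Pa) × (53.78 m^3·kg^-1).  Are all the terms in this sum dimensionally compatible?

No

Work out the base dimensions of each:
  65.77 s·W:  W·s = J·s⁻¹·s = kg·m²·s⁻²
  (42.21 N·m⁻²) / (260 kg·m⁻³):  [kg·m⁻¹·s⁻²] / [kg·m⁻³] = m²·s⁻²
  40.942 J/kg:  J·kg⁻¹ = N·m·kg⁻¹ = m²·s⁻²
  (225 Pa) × (53.78 m^3·kg^-1):  [kg·m⁻¹·s⁻²] · [kg⁻¹·m³] = m²·s⁻²
The terms do not share a single dimension (kg·m²·s⁻² vs m²·s⁻²).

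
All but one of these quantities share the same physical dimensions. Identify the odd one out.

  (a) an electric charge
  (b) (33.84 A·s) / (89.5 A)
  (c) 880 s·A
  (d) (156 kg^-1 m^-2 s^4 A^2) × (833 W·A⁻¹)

Work out the base dimensions of each:
  (a) [electric charge] = s·A
  (b) [s·A] / [A] = s
  (c) A·s = s·A
  (d) [kg⁻¹·m⁻²·s⁴·A²] · [kg·m²·s⁻³·A⁻¹] = s·A
All reduce to s·A except (b), which is s.

(b)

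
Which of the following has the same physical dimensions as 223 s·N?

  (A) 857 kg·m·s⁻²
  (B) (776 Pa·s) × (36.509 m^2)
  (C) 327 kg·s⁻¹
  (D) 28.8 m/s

(B)

Reference: N·s = kg·m·s⁻²·s = kg·m·s⁻¹.
Each option:
  (A) kg·m·s⁻²
  (B) [kg·m⁻¹·s⁻¹] · [m²] = kg·m·s⁻¹  ← same
  (C) kg·s⁻¹
  (D) m·s⁻¹
Only (B) matches kg·m·s⁻¹.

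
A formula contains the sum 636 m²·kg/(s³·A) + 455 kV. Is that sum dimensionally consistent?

In SI base units:
  636 m²·kg/(s³·A):  kg·m²·s⁻³·A⁻¹
  455 kV:  V = J·C⁻¹ = kg·m²·s⁻³·A⁻¹
Both are kg·m²·s⁻³·A⁻¹, so they have the same dimensions and can be added.

Yes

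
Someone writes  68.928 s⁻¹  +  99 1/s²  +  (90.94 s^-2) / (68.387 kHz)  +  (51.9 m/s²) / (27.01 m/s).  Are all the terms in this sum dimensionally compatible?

Dimensions:
  68.928 s⁻¹:  s⁻¹
  99 1/s²:  s⁻²
  (90.94 s^-2) / (68.387 kHz):  [s⁻²] / [s⁻¹] = s⁻¹
  (51.9 m/s²) / (27.01 m/s):  [m·s⁻²] / [m·s⁻¹] = s⁻¹
The terms do not share a single dimension (s⁻² vs s⁻¹).

No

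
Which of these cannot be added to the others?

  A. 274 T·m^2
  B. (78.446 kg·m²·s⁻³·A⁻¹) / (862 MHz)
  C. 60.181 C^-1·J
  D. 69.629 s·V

Dimensions:
  A. T·m² = Wb·m⁻²·m² = kg·m²·s⁻²·A⁻¹
  B. [kg·m²·s⁻³·A⁻¹] / [s⁻¹] = kg·m²·s⁻²·A⁻¹
  C. J·C⁻¹ = N·m·(s·A)⁻¹ = kg·m²·s⁻³·A⁻¹
  D. V·s = J·C⁻¹·s = kg·m²·s⁻²·A⁻¹
All reduce to kg·m²·s⁻²·A⁻¹ except C., which is kg·m²·s⁻³·A⁻¹.

C.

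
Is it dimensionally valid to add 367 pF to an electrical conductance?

In SI base units:
  367 pF:  F = C·V⁻¹ = kg⁻¹·m⁻²·s⁴·A²
  an electrical conductance:  [electrical conductance] = kg⁻¹·m⁻²·s³·A²
kg⁻¹·m⁻²·s⁴·A² ≠ kg⁻¹·m⁻²·s³·A², so they cannot be added.

No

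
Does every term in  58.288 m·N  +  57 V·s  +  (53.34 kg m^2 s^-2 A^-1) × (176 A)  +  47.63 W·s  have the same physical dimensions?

Reduce each to base SI dimensions:
  58.288 m·N:  N·m = kg·m·s⁻²·m = kg·m²·s⁻²
  57 V·s:  V·s = J·C⁻¹·s = kg·m²·s⁻²·A⁻¹
  (53.34 kg m^2 s^-2 A^-1) × (176 A):  [kg·m²·s⁻²·A⁻¹] · [A] = kg·m²·s⁻²
  47.63 W·s:  W·s = J·s⁻¹·s = kg·m²·s⁻²
The terms do not share a single dimension (kg·m²·s⁻² vs kg·m²·s⁻²·A⁻¹).

No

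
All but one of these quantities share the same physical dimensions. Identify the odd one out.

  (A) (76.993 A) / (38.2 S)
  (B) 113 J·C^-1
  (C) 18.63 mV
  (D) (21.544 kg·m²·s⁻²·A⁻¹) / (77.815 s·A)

Expand each in SI base units:
  (A) [A] / [kg⁻¹·m⁻²·s³·A²] = kg·m²·s⁻³·A⁻¹
  (B) J·C⁻¹ = N·m·(s·A)⁻¹ = kg·m²·s⁻³·A⁻¹
  (C) V = J·C⁻¹ = kg·m²·s⁻³·A⁻¹
  (D) [kg·m²·s⁻²·A⁻¹] / [s·A] = kg·m²·s⁻³·A⁻²
All reduce to kg·m²·s⁻³·A⁻¹ except (D), which is kg·m²·s⁻³·A⁻².

(D)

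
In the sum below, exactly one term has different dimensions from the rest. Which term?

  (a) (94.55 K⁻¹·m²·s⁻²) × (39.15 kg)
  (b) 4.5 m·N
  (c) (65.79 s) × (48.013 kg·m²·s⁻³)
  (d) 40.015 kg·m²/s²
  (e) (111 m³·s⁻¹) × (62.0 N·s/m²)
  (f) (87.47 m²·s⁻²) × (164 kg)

(a)

Work out the base dimensions of each:
  (a) [m²·s⁻²·K⁻¹] · [kg] = kg·m²·s⁻²·K⁻¹
  (b) N·m = kg·m·s⁻²·m = kg·m²·s⁻²
  (c) [s] · [kg·m²·s⁻³] = kg·m²·s⁻²
  (d) kg·m²·s⁻²
  (e) [m³·s⁻¹] · [kg·m⁻¹·s⁻¹] = kg·m²·s⁻²
  (f) [m²·s⁻²] · [kg] = kg·m²·s⁻²
All reduce to kg·m²·s⁻² except (a), which is kg·m²·s⁻²·K⁻¹.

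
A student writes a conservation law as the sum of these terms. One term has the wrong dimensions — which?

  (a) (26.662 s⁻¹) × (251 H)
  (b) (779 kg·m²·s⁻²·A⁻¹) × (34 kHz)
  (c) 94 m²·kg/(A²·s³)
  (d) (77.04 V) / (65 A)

Expand each in SI base units:
  (a) [s⁻¹] · [kg·m²·s⁻²·A⁻²] = kg·m²·s⁻³·A⁻²
  (b) [kg·m²·s⁻²·A⁻¹] · [s⁻¹] = kg·m²·s⁻³·A⁻¹
  (c) kg·m²·s⁻³·A⁻²
  (d) [kg·m²·s⁻³·A⁻¹] / [A] = kg·m²·s⁻³·A⁻²
All reduce to kg·m²·s⁻³·A⁻² except (b), which is kg·m²·s⁻³·A⁻¹.

(b)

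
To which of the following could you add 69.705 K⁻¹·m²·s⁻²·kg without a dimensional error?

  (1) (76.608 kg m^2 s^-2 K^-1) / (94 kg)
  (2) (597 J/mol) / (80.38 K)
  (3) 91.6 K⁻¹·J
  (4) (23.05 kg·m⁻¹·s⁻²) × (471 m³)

Reference: kg·m²·s⁻²·K⁻¹.
Each option:
  (1) [kg·m²·s⁻²·K⁻¹] / [kg] = m²·s⁻²·K⁻¹
  (2) [kg·m²·s⁻²·mol⁻¹] / [K] = kg·m²·s⁻²·K⁻¹·mol⁻¹
  (3) J·K⁻¹ = N·m·K⁻¹ = kg·m²·s⁻²·K⁻¹  ← same
  (4) [kg·m⁻¹·s⁻²] · [m³] = kg·m²·s⁻²
Only (3) matches kg·m²·s⁻²·K⁻¹.

(3)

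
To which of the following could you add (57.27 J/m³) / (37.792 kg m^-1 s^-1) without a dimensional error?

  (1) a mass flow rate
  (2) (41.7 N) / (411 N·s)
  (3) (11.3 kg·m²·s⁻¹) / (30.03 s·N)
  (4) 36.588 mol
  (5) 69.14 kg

Reference: [kg·m⁻¹·s⁻²] / [kg·m⁻¹·s⁻¹] = s⁻¹.
Each option:
  (1) [mass flow rate] = kg·s⁻¹
  (2) [kg·m·s⁻²] / [kg·m·s⁻¹] = s⁻¹  ← same
  (3) [kg·m²·s⁻¹] / [kg·m·s⁻¹] = m
  (4) mol
  (5) kg
Only (2) matches s⁻¹.

(2)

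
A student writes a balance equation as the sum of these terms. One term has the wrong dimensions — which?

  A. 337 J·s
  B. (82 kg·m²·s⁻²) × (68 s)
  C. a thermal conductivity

C.

Dimensions:
  A. J·s = N·m·s = kg·m²·s⁻¹
  B. [kg·m²·s⁻²] · [s] = kg·m²·s⁻¹
  C. [thermal conductivity] = kg·m·s⁻³·K⁻¹
All reduce to kg·m²·s⁻¹ except C., which is kg·m·s⁻³·K⁻¹.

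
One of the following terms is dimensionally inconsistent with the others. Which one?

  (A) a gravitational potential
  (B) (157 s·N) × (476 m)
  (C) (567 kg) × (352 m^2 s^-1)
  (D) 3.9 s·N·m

Work out the base dimensions of each:
  (A) [gravitational potential] = m²·s⁻²
  (B) [kg·m·s⁻¹] · [m] = kg·m²·s⁻¹
  (C) [kg] · [m²·s⁻¹] = kg·m²·s⁻¹
  (D) N·m·s = kg·m·s⁻²·m·s = kg·m²·s⁻¹
All reduce to kg·m²·s⁻¹ except (A), which is m²·s⁻².

(A)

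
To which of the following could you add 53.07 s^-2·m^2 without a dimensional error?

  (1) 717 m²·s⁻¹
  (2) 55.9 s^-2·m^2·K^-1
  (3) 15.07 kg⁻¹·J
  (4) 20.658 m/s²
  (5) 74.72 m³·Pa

Reference: m²·s⁻².
Each option:
  (1) m²·s⁻¹
  (2) m²·s⁻²·K⁻¹
  (3) J·kg⁻¹ = N·m·kg⁻¹ = m²·s⁻²  ← same
  (4) m·s⁻²
  (5) Pa·m³ = N·m⁻²·m³ = kg·m²·s⁻²
Only (3) matches m²·s⁻².

(3)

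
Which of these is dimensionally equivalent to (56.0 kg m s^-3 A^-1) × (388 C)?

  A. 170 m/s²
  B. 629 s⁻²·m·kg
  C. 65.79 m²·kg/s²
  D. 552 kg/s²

Reference: [kg·m·s⁻³·A⁻¹] · [s·A] = kg·m·s⁻².
Each option:
  A. m·s⁻²
  B. kg·m·s⁻²  ← same
  C. kg·m²·s⁻²
  D. kg·s⁻²
Only B. matches kg·m·s⁻².

B.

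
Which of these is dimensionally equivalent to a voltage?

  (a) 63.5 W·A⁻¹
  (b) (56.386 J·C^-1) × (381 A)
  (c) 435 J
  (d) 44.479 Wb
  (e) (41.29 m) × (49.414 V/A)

Reference: [voltage] = kg·m²·s⁻³·A⁻¹.
Each option:
  (a) W·A⁻¹ = J·s⁻¹·A⁻¹ = kg·m²·s⁻³·A⁻¹  ← same
  (b) [kg·m²·s⁻³·A⁻¹] · [A] = kg·m²·s⁻³
  (c) J = N·m = kg·m²·s⁻²
  (d) Wb = V·s = kg·m²·s⁻²·A⁻¹
  (e) [m] · [kg·m²·s⁻³·A⁻²] = kg·m³·s⁻³·A⁻²
Only (a) matches kg·m²·s⁻³·A⁻¹.

(a)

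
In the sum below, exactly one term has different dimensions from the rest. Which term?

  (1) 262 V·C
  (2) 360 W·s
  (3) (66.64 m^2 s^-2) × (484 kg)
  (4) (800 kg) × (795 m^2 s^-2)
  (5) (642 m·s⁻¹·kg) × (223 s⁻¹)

(5)

Expand each in SI base units:
  (1) C·V = s·A·J·C⁻¹ = kg·m²·s⁻²
  (2) W·s = J·s⁻¹·s = kg·m²·s⁻²
  (3) [m²·s⁻²] · [kg] = kg·m²·s⁻²
  (4) [kg] · [m²·s⁻²] = kg·m²·s⁻²
  (5) [kg·m·s⁻¹] · [s⁻¹] = kg·m·s⁻²
All reduce to kg·m²·s⁻² except (5), which is kg·m·s⁻².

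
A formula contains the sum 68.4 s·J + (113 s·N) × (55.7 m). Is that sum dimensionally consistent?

Reduce each to base SI dimensions:
  68.4 s·J:  J·s = N·m·s = kg·m²·s⁻¹
  (113 s·N) × (55.7 m):  [kg·m·s⁻¹] · [m] = kg·m²·s⁻¹
Both are kg·m²·s⁻¹, so they have the same dimensions and can be added.

Yes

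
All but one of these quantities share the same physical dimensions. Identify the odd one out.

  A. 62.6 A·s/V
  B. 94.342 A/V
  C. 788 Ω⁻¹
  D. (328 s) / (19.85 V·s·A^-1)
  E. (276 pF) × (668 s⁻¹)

A.

Expand each in SI base units:
  A. A·s·V⁻¹ = A·s·(J·C⁻¹)⁻¹ = kg⁻¹·m⁻²·s⁴·A²
  B. A·V⁻¹ = A·(J·C⁻¹)⁻¹ = kg⁻¹·m⁻²·s³·A²
  C. Ω⁻¹ = (V·A⁻¹)⁻¹ = kg⁻¹·m⁻²·s³·A²
  D. [s] / [kg·m²·s⁻²·A⁻²] = kg⁻¹·m⁻²·s³·A²
  E. [kg⁻¹·m⁻²·s⁴·A²] · [s⁻¹] = kg⁻¹·m⁻²·s³·A²
All reduce to kg⁻¹·m⁻²·s³·A² except A., which is kg⁻¹·m⁻²·s⁴·A².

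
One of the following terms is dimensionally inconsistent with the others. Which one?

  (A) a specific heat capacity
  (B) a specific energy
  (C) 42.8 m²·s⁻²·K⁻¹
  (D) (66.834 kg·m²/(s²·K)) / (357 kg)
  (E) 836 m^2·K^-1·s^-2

Work out the base dimensions of each:
  (A) [specific heat capacity] = m²·s⁻²·K⁻¹
  (B) [specific energy] = m²·s⁻²
  (C) m²·s⁻²·K⁻¹
  (D) [kg·m²·s⁻²·K⁻¹] / [kg] = m²·s⁻²·K⁻¹
  (E) m²·s⁻²·K⁻¹
All reduce to m²·s⁻²·K⁻¹ except (B), which is m²·s⁻².

(B)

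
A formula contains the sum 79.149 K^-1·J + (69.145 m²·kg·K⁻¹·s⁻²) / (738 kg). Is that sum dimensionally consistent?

In SI base units:
  79.149 K^-1·J:  J·K⁻¹ = N·m·K⁻¹ = kg·m²·s⁻²·K⁻¹
  (69.145 m²·kg·K⁻¹·s⁻²) / (738 kg):  [kg·m²·s⁻²·K⁻¹] / [kg] = m²·s⁻²·K⁻¹
kg·m²·s⁻²·K⁻¹ ≠ m²·s⁻²·K⁻¹, so they cannot be added.

No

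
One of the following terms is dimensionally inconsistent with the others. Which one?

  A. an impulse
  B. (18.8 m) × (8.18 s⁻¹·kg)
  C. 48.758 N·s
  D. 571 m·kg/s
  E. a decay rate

E.

Dimensions:
  A. [impulse] = kg·m·s⁻¹
  B. [m] · [kg·s⁻¹] = kg·m·s⁻¹
  C. N·s = kg·m·s⁻²·s = kg·m·s⁻¹
  D. kg·m·s⁻¹
  E. [decay rate] = s⁻¹
All reduce to kg·m·s⁻¹ except E., which is s⁻¹.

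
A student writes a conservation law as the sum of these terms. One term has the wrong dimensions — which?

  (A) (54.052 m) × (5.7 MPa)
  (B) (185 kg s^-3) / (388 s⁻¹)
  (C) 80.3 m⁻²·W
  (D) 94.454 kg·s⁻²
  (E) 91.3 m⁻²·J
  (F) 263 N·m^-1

Reduce each to base SI dimensions:
  (A) [m] · [kg·m⁻¹·s⁻²] = kg·s⁻²
  (B) [kg·s⁻³] / [s⁻¹] = kg·s⁻²
  (C) W·m⁻² = J·s⁻¹·m⁻² = kg·s⁻³
  (D) kg·s⁻²
  (E) J·m⁻² = N·m·m⁻² = kg·s⁻²
  (F) N·m⁻¹ = kg·m·s⁻²·m⁻¹ = kg·s⁻²
All reduce to kg·s⁻² except (C), which is kg·s⁻³.

(C)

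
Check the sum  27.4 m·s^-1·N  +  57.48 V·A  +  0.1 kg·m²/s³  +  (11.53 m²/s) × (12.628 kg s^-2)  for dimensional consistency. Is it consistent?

In SI base units:
  27.4 m·s^-1·N:  N·m·s⁻¹ = kg·m·s⁻²·m·s⁻¹ = kg·m²·s⁻³
  57.48 V·A:  V·A = J·C⁻¹·A = kg·m²·s⁻³
  0.1 kg·m²/s³:  kg·m²·s⁻³
  (11.53 m²/s) × (12.628 kg s^-2):  [m²·s⁻¹] · [kg·s⁻²] = kg·m²·s⁻³
Every term reduces to kg·m²·s⁻³.

Yes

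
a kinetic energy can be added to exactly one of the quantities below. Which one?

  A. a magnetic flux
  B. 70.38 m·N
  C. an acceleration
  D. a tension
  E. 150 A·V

Reference: [kinetic energy] = kg·m²·s⁻².
Each option:
  A. [magnetic flux] = kg·m²·s⁻²·A⁻¹
  B. N·m = kg·m·s⁻²·m = kg·m²·s⁻²  ← same
  C. [acceleration] = m·s⁻²
  D. [tension] = kg·m·s⁻²
  E. V·A = J·C⁻¹·A = kg·m²·s⁻³
Only B. matches kg·m²·s⁻².

B.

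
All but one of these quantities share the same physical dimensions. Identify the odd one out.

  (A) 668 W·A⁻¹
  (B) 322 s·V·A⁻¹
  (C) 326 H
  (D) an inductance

Work out the base dimensions of each:
  (A) W·A⁻¹ = J·s⁻¹·A⁻¹ = kg·m²·s⁻³·A⁻¹
  (B) V·s·A⁻¹ = J·C⁻¹·s·A⁻¹ = kg·m²·s⁻²·A⁻²
  (C) H = V·s·A⁻¹ = kg·m²·s⁻²·A⁻²
  (D) [inductance] = kg·m²·s⁻²·A⁻²
All reduce to kg·m²·s⁻²·A⁻² except (A), which is kg·m²·s⁻³·A⁻¹.

(A)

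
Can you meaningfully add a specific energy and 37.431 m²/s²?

Expand each in SI base units:
  a specific energy:  [specific energy] = m²·s⁻²
  37.431 m²/s²:  m²·s⁻²
Both are m²·s⁻², so they have the same dimensions and can be added.

Yes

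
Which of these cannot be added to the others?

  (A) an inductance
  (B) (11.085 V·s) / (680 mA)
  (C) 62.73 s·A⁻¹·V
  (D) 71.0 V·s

(D)

Expand each in SI base units:
  (A) [inductance] = kg·m²·s⁻²·A⁻²
  (B) [kg·m²·s⁻²·A⁻¹] / [A] = kg·m²·s⁻²·A⁻²
  (C) V·s·A⁻¹ = J·C⁻¹·s·A⁻¹ = kg·m²·s⁻²·A⁻²
  (D) V·s = J·C⁻¹·s = kg·m²·s⁻²·A⁻¹
All reduce to kg·m²·s⁻²·A⁻² except (D), which is kg·m²·s⁻²·A⁻¹.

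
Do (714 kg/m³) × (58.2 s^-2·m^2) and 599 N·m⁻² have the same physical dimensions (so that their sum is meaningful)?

Yes

Dimensions:
  (714 kg/m³) × (58.2 s^-2·m^2):  [kg·m⁻³] · [m²·s⁻²] = kg·m⁻¹·s⁻²
  599 N·m⁻²:  N·m⁻² = kg·m·s⁻²·m⁻² = kg·m⁻¹·s⁻²
Both are kg·m⁻¹·s⁻², so they have the same dimensions and can be added.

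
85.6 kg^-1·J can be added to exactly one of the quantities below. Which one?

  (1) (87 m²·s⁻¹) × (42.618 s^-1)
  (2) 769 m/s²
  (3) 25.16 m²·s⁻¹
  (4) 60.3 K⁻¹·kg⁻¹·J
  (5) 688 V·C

Reference: J·kg⁻¹ = N·m·kg⁻¹ = m²·s⁻².
Each option:
  (1) [m²·s⁻¹] · [s⁻¹] = m²·s⁻²  ← same
  (2) m·s⁻²
  (3) m²·s⁻¹
  (4) J·kg⁻¹·K⁻¹ = N·m·kg⁻¹·K⁻¹ = m²·s⁻²·K⁻¹
  (5) C·V = s·A·J·C⁻¹ = kg·m²·s⁻²
Only (1) matches m²·s⁻².

(1)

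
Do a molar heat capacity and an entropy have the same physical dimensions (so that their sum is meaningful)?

No

Expand each in SI base units:
  a molar heat capacity:  [molar heat capacity] = kg·m²·s⁻²·K⁻¹·mol⁻¹
  an entropy:  [entropy] = kg·m²·s⁻²·K⁻¹
kg·m²·s⁻²·K⁻¹·mol⁻¹ ≠ kg·m²·s⁻²·K⁻¹, so they cannot be added.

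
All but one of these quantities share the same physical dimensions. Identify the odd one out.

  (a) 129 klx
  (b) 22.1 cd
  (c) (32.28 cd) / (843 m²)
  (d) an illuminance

(b)

In SI base units:
  (a) lx = lm·m⁻² = m⁻²·cd
  (b) cd
  (c) [cd] / [m²] = m⁻²·cd
  (d) [illuminance] = m⁻²·cd
All reduce to m⁻²·cd except (b), which is cd.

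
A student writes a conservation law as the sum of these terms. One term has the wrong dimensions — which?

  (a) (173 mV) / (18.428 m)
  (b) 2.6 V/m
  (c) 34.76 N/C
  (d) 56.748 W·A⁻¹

(d)

Expand each in SI base units:
  (a) [kg·m²·s⁻³·A⁻¹] / [m] = kg·m·s⁻³·A⁻¹
  (b) V·m⁻¹ = J·C⁻¹·m⁻¹ = kg·m·s⁻³·A⁻¹
  (c) N·C⁻¹ = kg·m·s⁻²·(s·A)⁻¹ = kg·m·s⁻³·A⁻¹
  (d) W·A⁻¹ = J·s⁻¹·A⁻¹ = kg·m²·s⁻³·A⁻¹
All reduce to kg·m·s⁻³·A⁻¹ except (d), which is kg·m²·s⁻³·A⁻¹.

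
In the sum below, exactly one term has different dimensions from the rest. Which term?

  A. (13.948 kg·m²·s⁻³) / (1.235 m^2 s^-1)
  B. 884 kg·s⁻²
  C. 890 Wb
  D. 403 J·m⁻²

C.

Dimensions:
  A. [kg·m²·s⁻³] / [m²·s⁻¹] = kg·s⁻²
  B. kg·s⁻²
  C. Wb = V·s = kg·m²·s⁻²·A⁻¹
  D. J·m⁻² = N·m·m⁻² = kg·s⁻²
All reduce to kg·s⁻² except C., which is kg·m²·s⁻²·A⁻¹.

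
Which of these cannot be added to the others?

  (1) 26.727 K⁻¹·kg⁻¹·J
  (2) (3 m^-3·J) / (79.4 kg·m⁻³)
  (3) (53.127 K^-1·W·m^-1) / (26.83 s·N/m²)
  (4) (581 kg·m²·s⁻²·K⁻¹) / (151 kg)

Dimensions:
  (1) J·kg⁻¹·K⁻¹ = N·m·kg⁻¹·K⁻¹ = m²·s⁻²·K⁻¹
  (2) [kg·m⁻¹·s⁻²] / [kg·m⁻³] = m²·s⁻²
  (3) [kg·m·s⁻³·K⁻¹] / [kg·m⁻¹·s⁻¹] = m²·s⁻²·K⁻¹
  (4) [kg·m²·s⁻²·K⁻¹] / [kg] = m²·s⁻²·K⁻¹
All reduce to m²·s⁻²·K⁻¹ except (2), which is m²·s⁻².

(2)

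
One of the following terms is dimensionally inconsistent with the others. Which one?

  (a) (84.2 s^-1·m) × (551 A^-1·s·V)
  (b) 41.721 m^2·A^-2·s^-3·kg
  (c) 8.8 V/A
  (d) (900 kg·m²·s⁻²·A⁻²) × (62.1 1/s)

Work out the base dimensions of each:
  (a) [m·s⁻¹] · [kg·m²·s⁻²·A⁻²] = kg·m³·s⁻³·A⁻²
  (b) kg·m²·s⁻³·A⁻²
  (c) V·A⁻¹ = J·C⁻¹·A⁻¹ = kg·m²·s⁻³·A⁻²
  (d) [kg·m²·s⁻²·A⁻²] · [s⁻¹] = kg·m²·s⁻³·A⁻²
All reduce to kg·m²·s⁻³·A⁻² except (a), which is kg·m³·s⁻³·A⁻².

(a)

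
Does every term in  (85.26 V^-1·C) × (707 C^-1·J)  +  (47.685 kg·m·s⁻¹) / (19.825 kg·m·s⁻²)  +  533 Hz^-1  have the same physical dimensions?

No

Expand each in SI base units:
  (85.26 V^-1·C) × (707 C^-1·J):  [kg⁻¹·m⁻²·s⁴·A²] · [kg·m²·s⁻³·A⁻¹] = s·A
  (47.685 kg·m·s⁻¹) / (19.825 kg·m·s⁻²):  [kg·m·s⁻¹] / [kg·m·s⁻²] = s
  533 Hz^-1:  Hz⁻¹ = (s⁻¹)⁻¹ = s
The terms do not share a single dimension (s vs s·A).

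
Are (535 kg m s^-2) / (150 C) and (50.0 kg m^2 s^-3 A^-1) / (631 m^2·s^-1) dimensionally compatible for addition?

No

Expand each in SI base units:
  (535 kg m s^-2) / (150 C):  [kg·m·s⁻²] / [s·A] = kg·m·s⁻³·A⁻¹
  (50.0 kg m^2 s^-3 A^-1) / (631 m^2·s^-1):  [kg·m²·s⁻³·A⁻¹] / [m²·s⁻¹] = kg·s⁻²·A⁻¹
kg·m·s⁻³·A⁻¹ ≠ kg·s⁻²·A⁻¹, so they cannot be added.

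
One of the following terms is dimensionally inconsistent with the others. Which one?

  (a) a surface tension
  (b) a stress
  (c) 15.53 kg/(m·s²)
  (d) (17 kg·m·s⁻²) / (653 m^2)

Expand each in SI base units:
  (a) [surface tension] = kg·s⁻²
  (b) [stress] = kg·m⁻¹·s⁻²
  (c) kg·m⁻¹·s⁻²
  (d) [kg·m·s⁻²] / [m²] = kg·m⁻¹·s⁻²
All reduce to kg·m⁻¹·s⁻² except (a), which is kg·s⁻².

(a)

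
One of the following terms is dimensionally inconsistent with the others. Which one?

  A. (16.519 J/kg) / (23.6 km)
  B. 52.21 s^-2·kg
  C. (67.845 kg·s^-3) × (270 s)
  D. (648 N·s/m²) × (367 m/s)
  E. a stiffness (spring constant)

Work out the base dimensions of each:
  A. [m²·s⁻²] / [m] = m·s⁻²
  B. kg·s⁻²
  C. [kg·s⁻³] · [s] = kg·s⁻²
  D. [kg·m⁻¹·s⁻¹] · [m·s⁻¹] = kg·s⁻²
  E. [stiffness (spring constant)] = kg·s⁻²
All reduce to kg·s⁻² except A., which is m·s⁻².

A.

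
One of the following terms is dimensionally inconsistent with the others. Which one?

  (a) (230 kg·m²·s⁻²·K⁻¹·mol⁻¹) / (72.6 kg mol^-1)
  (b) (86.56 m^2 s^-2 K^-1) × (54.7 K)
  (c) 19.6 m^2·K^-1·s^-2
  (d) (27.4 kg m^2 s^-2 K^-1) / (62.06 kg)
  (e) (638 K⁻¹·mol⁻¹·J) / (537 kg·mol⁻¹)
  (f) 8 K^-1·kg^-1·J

In SI base units:
  (a) [kg·m²·s⁻²·K⁻¹·mol⁻¹] / [kg·mol⁻¹] = m²·s⁻²·K⁻¹
  (b) [m²·s⁻²·K⁻¹] · [K] = m²·s⁻²
  (c) m²·s⁻²·K⁻¹
  (d) [kg·m²·s⁻²·K⁻¹] / [kg] = m²·s⁻²·K⁻¹
  (e) [kg·m²·s⁻²·K⁻¹·mol⁻¹] / [kg·mol⁻¹] = m²·s⁻²·K⁻¹
  (f) J·kg⁻¹·K⁻¹ = N·m·kg⁻¹·K⁻¹ = m²·s⁻²·K⁻¹
All reduce to m²·s⁻²·K⁻¹ except (b), which is m²·s⁻².

(b)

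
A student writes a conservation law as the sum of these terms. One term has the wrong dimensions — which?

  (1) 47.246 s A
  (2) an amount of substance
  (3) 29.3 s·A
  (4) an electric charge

Dimensions:
  (1) s·A
  (2) [amount of substance] = mol
  (3) A·s = s·A
  (4) [electric charge] = s·A
All reduce to s·A except (2), which is mol.

(2)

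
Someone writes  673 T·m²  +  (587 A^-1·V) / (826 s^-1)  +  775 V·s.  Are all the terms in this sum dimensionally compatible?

No

Expand each in SI base units:
  673 T·m²:  T·m² = Wb·m⁻²·m² = kg·m²·s⁻²·A⁻¹
  (587 A^-1·V) / (826 s^-1):  [kg·m²·s⁻³·A⁻²] / [s⁻¹] = kg·m²·s⁻²·A⁻²
  775 V·s:  V·s = J·C⁻¹·s = kg·m²·s⁻²·A⁻¹
The terms do not share a single dimension (kg·m²·s⁻²·A⁻² vs kg·m²·s⁻²·A⁻¹).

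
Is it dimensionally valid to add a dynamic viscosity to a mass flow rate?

Dimensions:
  a dynamic viscosity:  [dynamic viscosity] = kg·m⁻¹·s⁻¹
  a mass flow rate:  [mass flow rate] = kg·s⁻¹
kg·m⁻¹·s⁻¹ ≠ kg·s⁻¹, so they cannot be added.

No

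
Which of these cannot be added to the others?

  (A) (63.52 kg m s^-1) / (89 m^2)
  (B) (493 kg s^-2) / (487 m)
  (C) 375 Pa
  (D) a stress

Dimensions:
  (A) [kg·m·s⁻¹] / [m²] = kg·m⁻¹·s⁻¹
  (B) [kg·s⁻²] / [m] = kg·m⁻¹·s⁻²
  (C) Pa = N·m⁻² = kg·m⁻¹·s⁻²
  (D) [stress] = kg·m⁻¹·s⁻²
All reduce to kg·m⁻¹·s⁻² except (A), which is kg·m⁻¹·s⁻¹.

(A)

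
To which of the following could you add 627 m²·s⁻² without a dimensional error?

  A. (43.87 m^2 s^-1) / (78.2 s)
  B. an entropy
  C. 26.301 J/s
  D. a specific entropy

Reference: m²·s⁻².
Each option:
  A. [m²·s⁻¹] / [s] = m²·s⁻²  ← same
  B. [entropy] = kg·m²·s⁻²·K⁻¹
  C. J·s⁻¹ = N·m·s⁻¹ = kg·m²·s⁻³
  D. [specific entropy] = m²·s⁻²·K⁻¹
Only A. matches m²·s⁻².

A.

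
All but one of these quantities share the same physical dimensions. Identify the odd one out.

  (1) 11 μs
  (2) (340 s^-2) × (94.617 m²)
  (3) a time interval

Expand each in SI base units:
  (1) s
  (2) [s⁻²] · [m²] = m²·s⁻²
  (3) [time interval] = s
All reduce to s except (2), which is m²·s⁻².

(2)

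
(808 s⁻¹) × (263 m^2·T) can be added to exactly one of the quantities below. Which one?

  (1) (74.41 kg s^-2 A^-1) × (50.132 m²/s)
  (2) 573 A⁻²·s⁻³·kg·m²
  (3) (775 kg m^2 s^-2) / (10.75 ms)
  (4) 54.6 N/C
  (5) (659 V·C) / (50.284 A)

Reference: [s⁻¹] · [kg·m²·s⁻²·A⁻¹] = kg·m²·s⁻³·A⁻¹.
Each option:
  (1) [kg·s⁻²·A⁻¹] · [m²·s⁻¹] = kg·m²·s⁻³·A⁻¹  ← same
  (2) kg·m²·s⁻³·A⁻²
  (3) [kg·m²·s⁻²] / [s] = kg·m²·s⁻³
  (4) N·C⁻¹ = kg·m·s⁻²·(s·A)⁻¹ = kg·m·s⁻³·A⁻¹
  (5) [kg·m²·s⁻²] / [A] = kg·m²·s⁻²·A⁻¹
Only (1) matches kg·m²·s⁻³·A⁻¹.

(1)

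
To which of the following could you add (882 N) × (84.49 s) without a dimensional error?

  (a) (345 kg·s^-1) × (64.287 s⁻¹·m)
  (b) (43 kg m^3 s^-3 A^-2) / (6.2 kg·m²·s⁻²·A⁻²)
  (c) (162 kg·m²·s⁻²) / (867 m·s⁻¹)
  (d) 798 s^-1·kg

Reference: [kg·m·s⁻²] · [s] = kg·m·s⁻¹.
Each option:
  (a) [kg·s⁻¹] · [m·s⁻¹] = kg·m·s⁻²
  (b) [kg·m³·s⁻³·A⁻²] / [kg·m²·s⁻²·A⁻²] = m·s⁻¹
  (c) [kg·m²·s⁻²] / [m·s⁻¹] = kg·m·s⁻¹  ← same
  (d) kg·s⁻¹
Only (c) matches kg·m·s⁻¹.

(c)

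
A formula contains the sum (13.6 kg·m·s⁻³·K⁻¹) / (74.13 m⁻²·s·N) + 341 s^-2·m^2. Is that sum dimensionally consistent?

No

Dimensions:
  (13.6 kg·m·s⁻³·K⁻¹) / (74.13 m⁻²·s·N):  [kg·m·s⁻³·K⁻¹] / [kg·m⁻¹·s⁻¹] = m²·s⁻²·K⁻¹
  341 s^-2·m^2:  m²·s⁻²
m²·s⁻²·K⁻¹ ≠ m²·s⁻², so they cannot be added.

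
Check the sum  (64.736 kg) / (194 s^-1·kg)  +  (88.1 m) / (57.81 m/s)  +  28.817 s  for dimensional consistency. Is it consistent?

Dimensions:
  (64.736 kg) / (194 s^-1·kg):  [kg] / [kg·s⁻¹] = s
  (88.1 m) / (57.81 m/s):  [m] / [m·s⁻¹] = s
  28.817 s:  s
Every term reduces to s.

Yes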